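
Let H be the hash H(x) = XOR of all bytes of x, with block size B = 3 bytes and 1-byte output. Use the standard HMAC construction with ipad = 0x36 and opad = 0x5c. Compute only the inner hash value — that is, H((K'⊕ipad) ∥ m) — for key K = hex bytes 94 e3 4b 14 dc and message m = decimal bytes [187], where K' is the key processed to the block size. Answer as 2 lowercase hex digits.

79

Key hex bytes 94 e3 4b 14 dc is 5 bytes > B = 3, so hash it first: H(key) = f4, then zero-pad to 3 bytes: K' = f4 00 00.
K' ⊕ ipad = c2 36 36.
Inner input = c2 36 36 ∥ bb.
Inner hash: XOR c2⊕36⊕36⊕bb = 79.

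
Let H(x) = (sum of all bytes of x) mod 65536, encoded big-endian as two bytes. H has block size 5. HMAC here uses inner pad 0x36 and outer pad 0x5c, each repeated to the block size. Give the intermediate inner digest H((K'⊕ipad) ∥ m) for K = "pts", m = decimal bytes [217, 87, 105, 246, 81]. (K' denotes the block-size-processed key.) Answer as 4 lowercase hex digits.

0419

Key "pts" = 70 74 73 is 3 bytes ≤ B = 5; zero-pad to 5 bytes: K' = 70 74 73 00 00.
K' ⊕ ipad = 46 42 45 36 36.
Inner input = 46 42 45 36 36 ∥ d9 57 69 f6 51.
Inner hash: sum = 70+66+69+54+54+217+87+105+246+81 = 1049 → 04 19.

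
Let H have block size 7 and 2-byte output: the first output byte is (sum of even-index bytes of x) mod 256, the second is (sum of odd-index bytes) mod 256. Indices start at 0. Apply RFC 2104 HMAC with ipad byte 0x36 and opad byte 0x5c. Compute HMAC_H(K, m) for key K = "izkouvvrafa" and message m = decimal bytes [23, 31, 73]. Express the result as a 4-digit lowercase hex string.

Key "izkouvvrafa" = 69 7a 6b 6f 75 76 76 72 61 66 61 is 11 bytes > B = 7, so hash it first: H(key) = 81 37, then zero-pad to 7 bytes: K' = 81 37 00 00 00 00 00.
K' ⊕ ipad = b7 01 36 36 36 36 36.  K' ⊕ opad = dd 6b 5c 5c 5c 5c 5c.
Inner input = (K'⊕ipad) ∥ m = b7 01 36 36 36 36 36 ∥ 17 1f 49.
Inner hash: even-index sum = 376 mod 256 = 120; odd-index sum = 205 mod 256 = 205 → 78 cd.
Outer input = (K'⊕opad) ∥ inner = dd 6b 5c 5c 5c 5c 5c ∥ 78 cd.
Outer hash (tag): even-index sum = 702 mod 256 = 190; odd-index sum = 411 mod 256 = 155 → be 9b.

be9b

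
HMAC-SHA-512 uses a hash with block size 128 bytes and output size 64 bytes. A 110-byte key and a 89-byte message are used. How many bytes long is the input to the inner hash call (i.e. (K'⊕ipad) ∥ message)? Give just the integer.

217

Key is 110 ≤ 128 bytes, zero-padded: |K'| = 128.
Inner input = (K'⊕ipad) ∥ m → 128 + 89 = 217 bytes.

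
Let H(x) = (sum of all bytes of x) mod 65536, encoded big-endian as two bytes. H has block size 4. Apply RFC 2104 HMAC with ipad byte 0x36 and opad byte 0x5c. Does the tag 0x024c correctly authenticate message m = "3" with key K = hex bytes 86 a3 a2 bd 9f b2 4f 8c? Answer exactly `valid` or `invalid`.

Key hex bytes 86 a3 a2 bd 9f b2 4f 8c is 8 bytes > B = 4, so hash it first: H(key) = 04 b4, then zero-pad to 4 bytes: K' = 04 b4 00 00.
K' ⊕ ipad = 32 82 36 36; K' ⊕ opad = 58 e8 5c 5c.
Inner hash: sum = 50+130+54+54+51 = 339 → 01 53.
Outer hash (recomputed tag): sum = 88+232+92+92+1+83 = 588 → 02 4c.
Recomputed tag = 024c; claimed = 024c → match.

valid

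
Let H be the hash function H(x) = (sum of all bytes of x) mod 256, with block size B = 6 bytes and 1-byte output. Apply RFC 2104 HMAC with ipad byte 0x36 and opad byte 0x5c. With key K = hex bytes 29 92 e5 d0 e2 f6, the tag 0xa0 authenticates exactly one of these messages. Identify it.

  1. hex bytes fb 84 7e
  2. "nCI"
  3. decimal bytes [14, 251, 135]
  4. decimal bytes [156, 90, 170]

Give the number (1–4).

4

Key hex bytes 29 92 e5 d0 e2 f6 is exactly B = 6 bytes: K' = 29 92 e5 d0 e2 f6.
K' ⊕ ipad = 1f a4 d3 e6 d4 c0; K' ⊕ opad = 75 ce b9 8c be aa.
m1: inner = H(1f a4 d3 e6 d4 c0 fb 84 7e) = 0d; tag = H(75 ce b9 8c be aa 0d) = fd
m2: inner = H(1f a4 d3 e6 d4 c0 6e 43 49) = 0a; tag = H(75 ce b9 8c be aa 0a) = fa
m3: inner = H(1f a4 d3 e6 d4 c0 0e fb 87) = a0; tag = H(75 ce b9 8c be aa a0) = 90
m4: inner = H(1f a4 d3 e6 d4 c0 9c 5a aa) = b0; tag = H(75 ce b9 8c be aa b0) = a0 ← matches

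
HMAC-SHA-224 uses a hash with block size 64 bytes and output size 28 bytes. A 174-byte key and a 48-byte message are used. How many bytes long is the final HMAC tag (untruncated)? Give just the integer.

The tag is one SHA-224 digest: 28 bytes.

28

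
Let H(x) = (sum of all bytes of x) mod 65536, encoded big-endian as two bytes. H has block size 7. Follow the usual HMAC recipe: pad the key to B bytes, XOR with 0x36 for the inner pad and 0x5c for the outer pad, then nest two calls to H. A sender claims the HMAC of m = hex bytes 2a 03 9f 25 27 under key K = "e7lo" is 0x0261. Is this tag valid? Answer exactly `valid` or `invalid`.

Key "e7lo" = 65 37 6c 6f is 4 bytes ≤ B = 7; zero-pad to 7 bytes: K' = 65 37 6c 6f 00 00 00.
K' ⊕ ipad = 53 01 5a 59 36 36 36; K' ⊕ opad = 39 6b 30 33 5c 5c 5c.
Inner hash: sum = 83+1+90+89+54+54+54+42+3+159+37+39 = 705 → 02 c1.
Outer hash (recomputed tag): sum = 57+107+48+51+92+92+92+2+193 = 734 → 02 de.
Recomputed tag = 02de; claimed = 0261 → mismatch.

invalid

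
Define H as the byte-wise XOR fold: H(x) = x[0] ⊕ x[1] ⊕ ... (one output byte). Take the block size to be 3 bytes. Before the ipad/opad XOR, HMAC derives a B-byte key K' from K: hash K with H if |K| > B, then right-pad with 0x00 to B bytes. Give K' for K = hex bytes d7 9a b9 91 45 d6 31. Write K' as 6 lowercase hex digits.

c70000

|K| = 7 > B = 3, so first hash the key.
H(K): XOR d7⊕9a⊕b9⊕91⊕45⊕d6⊕31 = c7.
Zero-pad H(K) = c7 to 3 bytes: K' = c7 00 00.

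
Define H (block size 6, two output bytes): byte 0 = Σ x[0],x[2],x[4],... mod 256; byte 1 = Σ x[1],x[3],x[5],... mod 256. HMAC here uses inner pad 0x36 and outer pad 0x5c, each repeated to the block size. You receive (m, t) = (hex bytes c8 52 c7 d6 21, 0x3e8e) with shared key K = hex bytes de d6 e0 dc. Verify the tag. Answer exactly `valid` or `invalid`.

valid

Key hex bytes de d6 e0 dc is 4 bytes ≤ B = 6; zero-pad to 6 bytes: K' = de d6 e0 dc 00 00.
K' ⊕ ipad = e8 e0 d6 ea 36 36; K' ⊕ opad = 82 8a bc 80 5c 5c.
Inner hash: even-index sum = 932 mod 256 = 164; odd-index sum = 808 mod 256 = 40 → a4 28.
Outer hash (recomputed tag): even-index sum = 574 mod 256 = 62; odd-index sum = 398 mod 256 = 142 → 3e 8e.
Recomputed tag = 3e8e; claimed = 3e8e → match.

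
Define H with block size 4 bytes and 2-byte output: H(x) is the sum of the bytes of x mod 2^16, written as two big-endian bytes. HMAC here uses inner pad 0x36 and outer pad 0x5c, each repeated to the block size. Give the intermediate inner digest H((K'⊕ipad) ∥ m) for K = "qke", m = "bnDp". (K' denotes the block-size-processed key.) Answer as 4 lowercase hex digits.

Key "qke" = 71 6b 65 is 3 bytes ≤ B = 4; zero-pad to 4 bytes: K' = 71 6b 65 00.
K' ⊕ ipad = 47 5d 53 36.
Inner input = 47 5d 53 36 ∥ 62 6e 44 70.
Inner hash: sum = 71+93+83+54+98+110+68+112 = 689 → 02 b1.

02b1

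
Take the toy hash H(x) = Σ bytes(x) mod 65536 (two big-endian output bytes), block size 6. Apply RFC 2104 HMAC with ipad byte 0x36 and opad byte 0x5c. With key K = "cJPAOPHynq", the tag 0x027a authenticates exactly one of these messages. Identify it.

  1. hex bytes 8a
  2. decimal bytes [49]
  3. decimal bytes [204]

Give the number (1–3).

Key "cJPAOPHynq" = 63 4a 50 41 4f 50 48 79 6e 71 is 10 bytes > B = 6, so hash it first: H(key) = 03 7d, then zero-pad to 6 bytes: K' = 03 7d 00 00 00 00.
K' ⊕ ipad = 35 4b 36 36 36 36; K' ⊕ opad = 5f 21 5c 5c 5c 5c.
m1: inner = H(35 4b 36 36 36 36 8a) = 01 e2; tag = H(5f 21 5c 5c 5c 5c 01 e2) = 02d3
m2: inner = H(35 4b 36 36 36 36 31) = 01 89; tag = H(5f 21 5c 5c 5c 5c 01 89) = 027a ← matches
m3: inner = H(35 4b 36 36 36 36 cc) = 02 24; tag = H(5f 21 5c 5c 5c 5c 02 24) = 0216

2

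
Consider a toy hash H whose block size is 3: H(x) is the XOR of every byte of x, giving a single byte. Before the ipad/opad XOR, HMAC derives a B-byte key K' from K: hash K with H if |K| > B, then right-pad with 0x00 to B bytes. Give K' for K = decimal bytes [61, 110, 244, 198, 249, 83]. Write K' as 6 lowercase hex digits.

cb0000

|K| = 6 > B = 3, so first hash the key.
H(K): XOR 3d⊕6e⊕f4⊕c6⊕f9⊕53 = cb.
Zero-pad H(K) = cb to 3 bytes: K' = cb 00 00.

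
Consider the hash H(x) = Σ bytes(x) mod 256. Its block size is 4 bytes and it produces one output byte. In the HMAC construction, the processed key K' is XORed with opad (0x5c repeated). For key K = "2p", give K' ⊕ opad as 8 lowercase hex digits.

6e2c5c5c

Key "2p" = 32 70 is 2 bytes ≤ B = 4; zero-pad to 4 bytes: K' = 32 70 00 00.
XOR each byte with 0x5c: 32⊕5c=6e, 70⊕5c=2c, 00⊕5c=5c, 00⊕5c=5c.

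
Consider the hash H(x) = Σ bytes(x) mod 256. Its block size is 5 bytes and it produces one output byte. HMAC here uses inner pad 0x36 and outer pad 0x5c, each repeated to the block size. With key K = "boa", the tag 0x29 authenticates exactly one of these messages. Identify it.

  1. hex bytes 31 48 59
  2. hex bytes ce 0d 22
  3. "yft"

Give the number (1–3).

3

Key "boa" = 62 6f 61 is 3 bytes ≤ B = 5; zero-pad to 5 bytes: K' = 62 6f 61 00 00.
K' ⊕ ipad = 54 59 57 36 36; K' ⊕ opad = 3e 33 3d 5c 5c.
m1: inner = H(54 59 57 36 36 31 48 59) = 42; tag = H(3e 33 3d 5c 5c 42) = a8
m2: inner = H(54 59 57 36 36 ce 0d 22) = 6d; tag = H(3e 33 3d 5c 5c 6d) = d3
m3: inner = H(54 59 57 36 36 79 66 74) = c3; tag = H(3e 33 3d 5c 5c c3) = 29 ← matches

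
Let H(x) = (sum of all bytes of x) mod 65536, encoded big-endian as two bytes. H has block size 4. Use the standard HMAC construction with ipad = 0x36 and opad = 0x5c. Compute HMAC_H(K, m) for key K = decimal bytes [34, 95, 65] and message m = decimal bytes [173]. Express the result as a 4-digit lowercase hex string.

01d2

Key decimal bytes [34, 95, 65] = 22 5f 41 is 3 bytes ≤ B = 4; zero-pad to 4 bytes: K' = 22 5f 41 00.
K' ⊕ ipad = 14 69 77 36.  K' ⊕ opad = 7e 03 1d 5c.
Inner input = (K'⊕ipad) ∥ m = 14 69 77 36 ∥ ad.
Inner hash: sum = 20+105+119+54+173 = 471 → 01 d7.
Outer input = (K'⊕opad) ∥ inner = 7e 03 1d 5c ∥ 01 d7.
Outer hash (tag): sum = 126+3+29+92+1+215 = 466 → 01 d2.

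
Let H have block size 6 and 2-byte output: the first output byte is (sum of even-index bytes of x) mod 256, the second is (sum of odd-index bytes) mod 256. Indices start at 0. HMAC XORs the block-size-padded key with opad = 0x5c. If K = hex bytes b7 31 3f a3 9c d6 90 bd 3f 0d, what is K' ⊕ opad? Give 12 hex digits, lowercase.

3d285c5c5c5c

Key hex bytes b7 31 3f a3 9c d6 90 bd 3f 0d is 10 bytes > B = 6, so hash it first: H(key) = 61 74, then zero-pad to 6 bytes: K' = 61 74 00 00 00 00.
XOR each byte with 0x5c: 61⊕5c=3d, 74⊕5c=28, 00⊕5c=5c, 00⊕5c=5c, 00⊕5c=5c, 00⊕5c=5c.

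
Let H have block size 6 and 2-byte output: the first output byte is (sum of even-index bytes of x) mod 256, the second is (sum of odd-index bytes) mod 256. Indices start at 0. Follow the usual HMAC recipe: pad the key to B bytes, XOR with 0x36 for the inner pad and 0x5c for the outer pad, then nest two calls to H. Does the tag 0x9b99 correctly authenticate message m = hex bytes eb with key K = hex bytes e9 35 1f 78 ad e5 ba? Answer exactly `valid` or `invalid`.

Key hex bytes e9 35 1f 78 ad e5 ba is 7 bytes > B = 6, so hash it first: H(key) = 6f 92, then zero-pad to 6 bytes: K' = 6f 92 00 00 00 00.
K' ⊕ ipad = 59 a4 36 36 36 36; K' ⊕ opad = 33 ce 5c 5c 5c 5c.
Inner hash: even-index sum = 432 mod 256 = 176; odd-index sum = 272 mod 256 = 16 → b0 10.
Outer hash (recomputed tag): even-index sum = 411 mod 256 = 155; odd-index sum = 406 mod 256 = 150 → 9b 96.
Recomputed tag = 9b96; claimed = 9b99 → mismatch.

invalid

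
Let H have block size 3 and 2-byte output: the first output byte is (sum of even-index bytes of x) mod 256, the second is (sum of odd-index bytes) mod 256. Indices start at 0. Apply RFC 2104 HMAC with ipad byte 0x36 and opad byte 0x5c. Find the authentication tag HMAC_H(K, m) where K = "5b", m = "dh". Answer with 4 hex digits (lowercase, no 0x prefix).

Key "5b" = 35 62 is 2 bytes ≤ B = 3; zero-pad to 3 bytes: K' = 35 62 00.
K' ⊕ ipad = 03 54 36.  K' ⊕ opad = 69 3e 5c.
Inner input = (K'⊕ipad) ∥ m = 03 54 36 ∥ 64 68.
Inner hash: even-index sum = 161 mod 256 = 161; odd-index sum = 184 mod 256 = 184 → a1 b8.
Outer input = (K'⊕opad) ∥ inner = 69 3e 5c ∥ a1 b8.
Outer hash (tag): even-index sum = 381 mod 256 = 125; odd-index sum = 223 mod 256 = 223 → 7d df.

7ddf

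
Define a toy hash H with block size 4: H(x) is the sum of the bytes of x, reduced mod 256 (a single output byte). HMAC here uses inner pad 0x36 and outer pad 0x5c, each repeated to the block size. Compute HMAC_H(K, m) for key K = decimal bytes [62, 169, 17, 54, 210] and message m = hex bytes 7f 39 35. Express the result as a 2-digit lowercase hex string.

Key decimal bytes [62, 169, 17, 54, 210] = 3e a9 11 36 d2 is 5 bytes > B = 4, so hash it first: H(key) = 00, then zero-pad to 4 bytes: K' = 00 00 00 00.
K' ⊕ ipad = 36 36 36 36.  K' ⊕ opad = 5c 5c 5c 5c.
Inner input = (K'⊕ipad) ∥ m = 36 36 36 36 ∥ 7f 39 35.
Inner hash: sum = 54+54+54+54+127+57+53 = 453; mod 256 = 197 → c5.
Outer input = (K'⊕opad) ∥ inner = 5c 5c 5c 5c ∥ c5.
Outer hash (tag): sum = 92+92+92+92+197 = 565; mod 256 = 53 → 35.

35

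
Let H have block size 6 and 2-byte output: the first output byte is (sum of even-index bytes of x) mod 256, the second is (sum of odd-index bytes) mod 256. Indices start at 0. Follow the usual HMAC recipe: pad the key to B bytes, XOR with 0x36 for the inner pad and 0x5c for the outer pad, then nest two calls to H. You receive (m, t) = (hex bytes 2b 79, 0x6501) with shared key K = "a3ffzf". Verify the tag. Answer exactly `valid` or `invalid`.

Key "a3ffzf" = 61 33 66 66 7a 66 is exactly B = 6 bytes: K' = 61 33 66 66 7a 66.
K' ⊕ ipad = 57 05 50 50 4c 50; K' ⊕ opad = 3d 6f 3a 3a 26 3a.
Inner hash: even-index sum = 286 mod 256 = 30; odd-index sum = 286 mod 256 = 30 → 1e 1e.
Outer hash (recomputed tag): even-index sum = 187 mod 256 = 187; odd-index sum = 257 mod 256 = 1 → bb 01.
Recomputed tag = bb01; claimed = 6501 → mismatch.

invalid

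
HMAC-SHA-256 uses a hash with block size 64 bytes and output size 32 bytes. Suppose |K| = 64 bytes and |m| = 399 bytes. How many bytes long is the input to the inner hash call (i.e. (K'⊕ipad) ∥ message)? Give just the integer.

Key is 64 ≤ 64 bytes, zero-padded: |K'| = 64.
Inner input = (K'⊕ipad) ∥ m → 64 + 399 = 463 bytes.

463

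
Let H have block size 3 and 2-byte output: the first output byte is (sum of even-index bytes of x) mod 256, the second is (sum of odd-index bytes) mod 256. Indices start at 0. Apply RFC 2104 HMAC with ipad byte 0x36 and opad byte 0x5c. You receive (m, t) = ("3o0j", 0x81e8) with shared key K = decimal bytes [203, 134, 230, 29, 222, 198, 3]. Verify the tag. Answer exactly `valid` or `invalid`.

Key decimal bytes [203, 134, 230, 29, 222, 198, 3] = cb 86 e6 1d de c6 03 is 7 bytes > B = 3, so hash it first: H(key) = 92 69, then zero-pad to 3 bytes: K' = 92 69 00.
K' ⊕ ipad = a4 5f 36; K' ⊕ opad = ce 35 5c.
Inner hash: even-index sum = 435 mod 256 = 179; odd-index sum = 194 mod 256 = 194 → b3 c2.
Outer hash (recomputed tag): even-index sum = 492 mod 256 = 236; odd-index sum = 232 mod 256 = 232 → ec e8.
Recomputed tag = ece8; claimed = 81e8 → mismatch.

invalid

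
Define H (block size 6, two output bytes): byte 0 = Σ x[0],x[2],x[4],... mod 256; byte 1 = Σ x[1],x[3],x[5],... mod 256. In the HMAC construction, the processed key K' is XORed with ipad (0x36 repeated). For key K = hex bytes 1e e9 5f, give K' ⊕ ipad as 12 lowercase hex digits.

Key hex bytes 1e e9 5f is 3 bytes ≤ B = 6; zero-pad to 6 bytes: K' = 1e e9 5f 00 00 00.
XOR each byte with 0x36: 1e⊕36=28, e9⊕36=df, 5f⊕36=69, 00⊕36=36, 00⊕36=36, 00⊕36=36.

28df69363636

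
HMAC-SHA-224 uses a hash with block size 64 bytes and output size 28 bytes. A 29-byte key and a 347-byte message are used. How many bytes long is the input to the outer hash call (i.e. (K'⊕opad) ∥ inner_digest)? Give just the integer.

92

Key is 29 ≤ 64 bytes, zero-padded: |K'| = 64.
Outer input = (K'⊕opad) ∥ H(inner) → 64 + 28 = 92 bytes.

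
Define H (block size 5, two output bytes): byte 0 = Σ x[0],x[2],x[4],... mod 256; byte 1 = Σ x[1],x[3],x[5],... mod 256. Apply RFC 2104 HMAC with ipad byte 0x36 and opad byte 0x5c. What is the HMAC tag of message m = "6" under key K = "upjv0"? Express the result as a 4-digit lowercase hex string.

87fb

Key "upjv0" = 75 70 6a 76 30 is exactly B = 5 bytes: K' = 75 70 6a 76 30.
K' ⊕ ipad = 43 46 5c 40 06.  K' ⊕ opad = 29 2c 36 2a 6c.
Inner input = (K'⊕ipad) ∥ m = 43 46 5c 40 06 ∥ 36.
Inner hash: even-index sum = 165 mod 256 = 165; odd-index sum = 188 mod 256 = 188 → a5 bc.
Outer input = (K'⊕opad) ∥ inner = 29 2c 36 2a 6c ∥ a5 bc.
Outer hash (tag): even-index sum = 391 mod 256 = 135; odd-index sum = 251 mod 256 = 251 → 87 fb.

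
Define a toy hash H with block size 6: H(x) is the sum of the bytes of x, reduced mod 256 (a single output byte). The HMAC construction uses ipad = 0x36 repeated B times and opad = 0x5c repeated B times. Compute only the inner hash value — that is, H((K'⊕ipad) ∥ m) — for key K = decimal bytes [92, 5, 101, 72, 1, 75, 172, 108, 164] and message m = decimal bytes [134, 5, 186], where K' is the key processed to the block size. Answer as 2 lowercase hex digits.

Key decimal bytes [92, 5, 101, 72, 1, 75, 172, 108, 164] = 5c 05 65 48 01 4b ac 6c a4 is 9 bytes > B = 6, so hash it first: H(key) = 16, then zero-pad to 6 bytes: K' = 16 00 00 00 00 00.
K' ⊕ ipad = 20 36 36 36 36 36.
Inner input = 20 36 36 36 36 36 ∥ 86 05 ba.
Inner hash: sum = 32+54+54+54+54+54+134+5+186 = 627; mod 256 = 115 → 73.

73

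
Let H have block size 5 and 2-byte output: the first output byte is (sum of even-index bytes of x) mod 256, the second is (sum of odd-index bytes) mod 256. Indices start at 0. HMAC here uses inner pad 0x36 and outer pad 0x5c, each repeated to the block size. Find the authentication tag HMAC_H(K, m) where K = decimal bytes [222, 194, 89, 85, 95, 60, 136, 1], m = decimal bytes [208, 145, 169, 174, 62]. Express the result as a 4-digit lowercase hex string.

Key decimal bytes [222, 194, 89, 85, 95, 60, 136, 1] = de c2 59 55 5f 3c 88 01 is 8 bytes > B = 5, so hash it first: H(key) = 1e 54, then zero-pad to 5 bytes: K' = 1e 54 00 00 00.
K' ⊕ ipad = 28 62 36 36 36.  K' ⊕ opad = 42 08 5c 5c 5c.
Inner input = (K'⊕ipad) ∥ m = 28 62 36 36 36 ∥ d0 91 a9 ae 3e.
Inner hash: even-index sum = 467 mod 256 = 211; odd-index sum = 591 mod 256 = 79 → d3 4f.
Outer input = (K'⊕opad) ∥ inner = 42 08 5c 5c 5c ∥ d3 4f.
Outer hash (tag): even-index sum = 329 mod 256 = 73; odd-index sum = 311 mod 256 = 55 → 49 37.

4937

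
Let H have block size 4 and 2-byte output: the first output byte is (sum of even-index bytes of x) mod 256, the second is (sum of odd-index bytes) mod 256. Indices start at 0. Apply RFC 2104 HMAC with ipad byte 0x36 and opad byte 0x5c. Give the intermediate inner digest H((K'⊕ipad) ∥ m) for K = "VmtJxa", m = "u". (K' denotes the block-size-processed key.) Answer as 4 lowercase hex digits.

1f64

Key "VmtJxa" = 56 6d 74 4a 78 61 is 6 bytes > B = 4, so hash it first: H(key) = 42 18, then zero-pad to 4 bytes: K' = 42 18 00 00.
K' ⊕ ipad = 74 2e 36 36.
Inner input = 74 2e 36 36 ∥ 75.
Inner hash: even-index sum = 287 mod 256 = 31; odd-index sum = 100 mod 256 = 100 → 1f 64.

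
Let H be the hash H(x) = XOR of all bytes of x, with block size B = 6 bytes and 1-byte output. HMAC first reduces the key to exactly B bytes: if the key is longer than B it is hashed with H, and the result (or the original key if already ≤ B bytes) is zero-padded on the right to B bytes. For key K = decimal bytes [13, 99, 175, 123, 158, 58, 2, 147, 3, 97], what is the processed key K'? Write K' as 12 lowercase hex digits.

ed0000000000

|K| = 10 > B = 6, so first hash the key.
H(K): XOR 0d⊕63⊕af⊕7b⊕9e⊕3a⊕02⊕93⊕03⊕61 = ed.
Zero-pad H(K) = ed to 6 bytes: K' = ed 00 00 00 00 00.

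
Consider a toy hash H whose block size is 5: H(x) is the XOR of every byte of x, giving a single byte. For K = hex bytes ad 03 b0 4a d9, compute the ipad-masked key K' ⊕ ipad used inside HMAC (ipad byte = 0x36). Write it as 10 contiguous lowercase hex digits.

Key hex bytes ad 03 b0 4a d9 is exactly B = 5 bytes: K' = ad 03 b0 4a d9.
XOR each byte with 0x36: ad⊕36=9b, 03⊕36=35, b0⊕36=86, 4a⊕36=7c, d9⊕36=ef.

9b35867cef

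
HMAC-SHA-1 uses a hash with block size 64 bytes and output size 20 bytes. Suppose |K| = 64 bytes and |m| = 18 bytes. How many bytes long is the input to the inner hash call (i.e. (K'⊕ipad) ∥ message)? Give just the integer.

Key is 64 ≤ 64 bytes, zero-padded: |K'| = 64.
Inner input = (K'⊕ipad) ∥ m → 64 + 18 = 82 bytes.

82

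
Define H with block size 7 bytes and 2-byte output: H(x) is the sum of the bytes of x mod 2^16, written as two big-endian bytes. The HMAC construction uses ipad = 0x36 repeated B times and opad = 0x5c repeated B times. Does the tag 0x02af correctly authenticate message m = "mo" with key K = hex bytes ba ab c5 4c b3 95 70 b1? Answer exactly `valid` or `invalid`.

Key hex bytes ba ab c5 4c b3 95 70 b1 is 8 bytes > B = 7, so hash it first: H(key) = 04 df, then zero-pad to 7 bytes: K' = 04 df 00 00 00 00 00.
K' ⊕ ipad = 32 e9 36 36 36 36 36; K' ⊕ opad = 58 83 5c 5c 5c 5c 5c.
Inner hash: sum = 50+233+54+54+54+54+54+109+111 = 773 → 03 05.
Outer hash (recomputed tag): sum = 88+131+92+92+92+92+92+3+5 = 687 → 02 af.
Recomputed tag = 02af; claimed = 02af → match.

valid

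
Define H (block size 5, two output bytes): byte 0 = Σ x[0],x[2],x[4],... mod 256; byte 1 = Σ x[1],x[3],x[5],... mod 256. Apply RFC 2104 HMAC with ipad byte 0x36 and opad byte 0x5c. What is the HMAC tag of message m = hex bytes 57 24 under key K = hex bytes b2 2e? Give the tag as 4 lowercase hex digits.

Key hex bytes b2 2e is 2 bytes ≤ B = 5; zero-pad to 5 bytes: K' = b2 2e 00 00 00.
K' ⊕ ipad = 84 18 36 36 36.  K' ⊕ opad = ee 72 5c 5c 5c.
Inner input = (K'⊕ipad) ∥ m = 84 18 36 36 36 ∥ 57 24.
Inner hash: even-index sum = 276 mod 256 = 20; odd-index sum = 165 mod 256 = 165 → 14 a5.
Outer input = (K'⊕opad) ∥ inner = ee 72 5c 5c 5c ∥ 14 a5.
Outer hash (tag): even-index sum = 587 mod 256 = 75; odd-index sum = 226 mod 256 = 226 → 4b e2.

4be2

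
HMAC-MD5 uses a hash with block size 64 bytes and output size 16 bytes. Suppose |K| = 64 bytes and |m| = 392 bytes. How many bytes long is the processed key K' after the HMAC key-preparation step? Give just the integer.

64

Key is 64 ≤ 64 bytes, zero-padded: |K'| = 64.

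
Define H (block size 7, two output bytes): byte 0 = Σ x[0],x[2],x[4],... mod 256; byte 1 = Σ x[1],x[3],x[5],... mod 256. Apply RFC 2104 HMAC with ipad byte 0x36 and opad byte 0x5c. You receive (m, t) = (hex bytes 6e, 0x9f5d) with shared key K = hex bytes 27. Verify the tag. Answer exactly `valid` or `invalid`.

invalid

Key hex bytes 27 is 1 byte ≤ B = 7; zero-pad to 7 bytes: K' = 27 00 00 00 00 00 00.
K' ⊕ ipad = 11 36 36 36 36 36 36; K' ⊕ opad = 7b 5c 5c 5c 5c 5c 5c.
Inner hash: even-index sum = 179 mod 256 = 179; odd-index sum = 272 mod 256 = 16 → b3 10.
Outer hash (recomputed tag): even-index sum = 415 mod 256 = 159; odd-index sum = 455 mod 256 = 199 → 9f c7.
Recomputed tag = 9fc7; claimed = 9f5d → mismatch.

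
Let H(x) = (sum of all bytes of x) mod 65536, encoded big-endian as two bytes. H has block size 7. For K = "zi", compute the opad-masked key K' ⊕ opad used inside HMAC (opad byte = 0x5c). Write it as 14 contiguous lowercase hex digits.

26355c5c5c5c5c

Key "zi" = 7a 69 is 2 bytes ≤ B = 7; zero-pad to 7 bytes: K' = 7a 69 00 00 00 00 00.
XOR each byte with 0x5c: 7a⊕5c=26, 69⊕5c=35, 00⊕5c=5c, 00⊕5c=5c, 00⊕5c=5c, 00⊕5c=5c, 00⊕5c=5c.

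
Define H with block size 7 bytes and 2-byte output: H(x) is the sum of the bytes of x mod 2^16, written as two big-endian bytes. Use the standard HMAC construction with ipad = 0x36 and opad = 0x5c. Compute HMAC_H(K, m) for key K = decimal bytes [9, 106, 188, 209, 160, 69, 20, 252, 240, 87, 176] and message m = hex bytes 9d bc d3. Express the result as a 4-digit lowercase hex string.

0320

Key decimal bytes [9, 106, 188, 209, 160, 69, 20, 252, 240, 87, 176] = 09 6a bc d1 a0 45 14 fc f0 57 b0 is 11 bytes > B = 7, so hash it first: H(key) = 05 ec, then zero-pad to 7 bytes: K' = 05 ec 00 00 00 00 00.
K' ⊕ ipad = 33 da 36 36 36 36 36.  K' ⊕ opad = 59 b0 5c 5c 5c 5c 5c.
Inner input = (K'⊕ipad) ∥ m = 33 da 36 36 36 36 36 ∥ 9d bc d3.
Inner hash: sum = 51+218+54+54+54+54+54+157+188+211 = 1095 → 04 47.
Outer input = (K'⊕opad) ∥ inner = 59 b0 5c 5c 5c 5c 5c ∥ 04 47.
Outer hash (tag): sum = 89+176+92+92+92+92+92+4+71 = 800 → 03 20.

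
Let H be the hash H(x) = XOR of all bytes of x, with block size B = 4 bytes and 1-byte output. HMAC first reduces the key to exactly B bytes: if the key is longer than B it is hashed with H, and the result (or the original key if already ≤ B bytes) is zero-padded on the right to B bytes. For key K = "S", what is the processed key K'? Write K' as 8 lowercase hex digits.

53000000

Key "S" = 53 is 1 byte ≤ B = 4; zero-pad to 4 bytes: K' = 53 00 00 00.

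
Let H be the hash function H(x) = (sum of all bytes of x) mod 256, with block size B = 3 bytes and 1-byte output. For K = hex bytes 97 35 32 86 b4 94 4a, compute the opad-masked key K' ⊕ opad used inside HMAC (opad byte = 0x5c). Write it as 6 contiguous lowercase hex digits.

Key hex bytes 97 35 32 86 b4 94 4a is 7 bytes > B = 3, so hash it first: H(key) = 16, then zero-pad to 3 bytes: K' = 16 00 00.
XOR each byte with 0x5c: 16⊕5c=4a, 00⊕5c=5c, 00⊕5c=5c.

4a5c5c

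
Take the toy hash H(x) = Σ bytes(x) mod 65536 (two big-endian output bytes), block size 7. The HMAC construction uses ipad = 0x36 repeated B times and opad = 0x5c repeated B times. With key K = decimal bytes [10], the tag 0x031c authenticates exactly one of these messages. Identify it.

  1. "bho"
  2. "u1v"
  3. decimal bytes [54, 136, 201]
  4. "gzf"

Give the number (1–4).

Key decimal bytes [10] = 0a is 1 byte ≤ B = 7; zero-pad to 7 bytes: K' = 0a 00 00 00 00 00 00.
K' ⊕ ipad = 3c 36 36 36 36 36 36; K' ⊕ opad = 56 5c 5c 5c 5c 5c 5c.
m1: inner = H(3c 36 36 36 36 36 36 62 68 6f) = 02 b9; tag = H(56 5c 5c 5c 5c 5c 5c 02 b9) = 0339
m2: inner = H(3c 36 36 36 36 36 36 75 31 76) = 02 9c; tag = H(56 5c 5c 5c 5c 5c 5c 02 9c) = 031c ← matches
m3: inner = H(3c 36 36 36 36 36 36 36 88 c9) = 03 07; tag = H(56 5c 5c 5c 5c 5c 5c 03 07) = 0288
m4: inner = H(3c 36 36 36 36 36 36 67 7a 66) = 02 c7; tag = H(56 5c 5c 5c 5c 5c 5c 02 c7) = 0347

2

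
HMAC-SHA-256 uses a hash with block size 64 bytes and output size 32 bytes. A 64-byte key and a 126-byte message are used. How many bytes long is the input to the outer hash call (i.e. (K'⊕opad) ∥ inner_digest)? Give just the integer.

96

Key is 64 ≤ 64 bytes, zero-padded: |K'| = 64.
Outer input = (K'⊕opad) ∥ H(inner) → 64 + 32 = 96 bytes.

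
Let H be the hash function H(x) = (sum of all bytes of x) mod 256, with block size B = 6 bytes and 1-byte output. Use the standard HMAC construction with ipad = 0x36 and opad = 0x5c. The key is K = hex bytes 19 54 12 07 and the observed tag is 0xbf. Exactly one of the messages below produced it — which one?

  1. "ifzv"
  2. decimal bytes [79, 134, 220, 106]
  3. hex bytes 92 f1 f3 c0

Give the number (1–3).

Key hex bytes 19 54 12 07 is 4 bytes ≤ B = 6; zero-pad to 6 bytes: K' = 19 54 12 07 00 00.
K' ⊕ ipad = 2f 62 24 31 36 36; K' ⊕ opad = 45 08 4e 5b 5c 5c.
m1: inner = H(2f 62 24 31 36 36 69 66 7a 76) = 11; tag = H(45 08 4e 5b 5c 5c 11) = bf ← matches
m2: inner = H(2f 62 24 31 36 36 4f 86 dc 6a) = 6d; tag = H(45 08 4e 5b 5c 5c 6d) = 1b
m3: inner = H(2f 62 24 31 36 36 92 f1 f3 c0) = 88; tag = H(45 08 4e 5b 5c 5c 88) = 36

1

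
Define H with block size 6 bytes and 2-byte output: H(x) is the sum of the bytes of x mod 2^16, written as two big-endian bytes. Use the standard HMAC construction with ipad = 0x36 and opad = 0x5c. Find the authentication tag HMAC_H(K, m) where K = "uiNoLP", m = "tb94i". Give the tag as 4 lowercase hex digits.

01c1

Key "uiNoLP" = 75 69 4e 6f 4c 50 is exactly B = 6 bytes: K' = 75 69 4e 6f 4c 50.
K' ⊕ ipad = 43 5f 78 59 7a 66.  K' ⊕ opad = 29 35 12 33 10 0c.
Inner input = (K'⊕ipad) ∥ m = 43 5f 78 59 7a 66 ∥ 74 62 39 34 69.
Inner hash: sum = 67+95+120+89+122+102+116+98+57+52+105 = 1023 → 03 ff.
Outer input = (K'⊕opad) ∥ inner = 29 35 12 33 10 0c ∥ 03 ff.
Outer hash (tag): sum = 41+53+18+51+16+12+3+255 = 449 → 01 c1.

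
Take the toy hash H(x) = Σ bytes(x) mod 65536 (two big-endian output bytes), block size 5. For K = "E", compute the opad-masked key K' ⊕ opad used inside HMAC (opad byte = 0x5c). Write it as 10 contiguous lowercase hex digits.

195c5c5c5c

Key "E" = 45 is 1 byte ≤ B = 5; zero-pad to 5 bytes: K' = 45 00 00 00 00.
XOR each byte with 0x5c: 45⊕5c=19, 00⊕5c=5c, 00⊕5c=5c, 00⊕5c=5c, 00⊕5c=5c.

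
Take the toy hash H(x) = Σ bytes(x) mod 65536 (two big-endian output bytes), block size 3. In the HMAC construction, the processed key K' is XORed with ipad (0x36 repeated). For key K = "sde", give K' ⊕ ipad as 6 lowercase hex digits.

Key "sde" = 73 64 65 is exactly B = 3 bytes: K' = 73 64 65.
XOR each byte with 0x36: 73⊕36=45, 64⊕36=52, 65⊕36=53.

455253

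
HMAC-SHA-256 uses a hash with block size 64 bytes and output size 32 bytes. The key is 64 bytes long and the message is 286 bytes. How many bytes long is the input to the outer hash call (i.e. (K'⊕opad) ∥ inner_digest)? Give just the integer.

96

Key is 64 ≤ 64 bytes, zero-padded: |K'| = 64.
Outer input = (K'⊕opad) ∥ H(inner) → 64 + 32 = 96 bytes.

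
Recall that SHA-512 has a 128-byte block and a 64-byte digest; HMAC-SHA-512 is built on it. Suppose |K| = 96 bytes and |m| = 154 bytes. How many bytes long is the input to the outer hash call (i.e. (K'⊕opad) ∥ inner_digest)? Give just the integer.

192

Key is 96 ≤ 128 bytes, zero-padded: |K'| = 128.
Outer input = (K'⊕opad) ∥ H(inner) → 128 + 64 = 192 bytes.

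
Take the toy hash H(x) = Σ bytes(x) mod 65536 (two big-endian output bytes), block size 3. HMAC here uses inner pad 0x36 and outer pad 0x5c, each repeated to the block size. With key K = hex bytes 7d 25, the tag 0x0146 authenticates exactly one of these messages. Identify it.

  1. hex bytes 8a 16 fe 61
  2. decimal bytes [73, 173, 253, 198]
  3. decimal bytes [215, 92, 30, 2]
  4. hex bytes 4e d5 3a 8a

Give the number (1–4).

Key hex bytes 7d 25 is 2 bytes ≤ B = 3; zero-pad to 3 bytes: K' = 7d 25 00.
K' ⊕ ipad = 4b 13 36; K' ⊕ opad = 21 79 5c.
m1: inner = H(4b 13 36 8a 16 fe 61) = 02 93; tag = H(21 79 5c 02 93) = 018b
m2: inner = H(4b 13 36 49 ad fd c6) = 03 4d; tag = H(21 79 5c 03 4d) = 0146 ← matches
m3: inner = H(4b 13 36 d7 5c 1e 02) = 01 e7; tag = H(21 79 5c 01 e7) = 01de
m4: inner = H(4b 13 36 4e d5 3a 8a) = 02 7b; tag = H(21 79 5c 02 7b) = 0173

2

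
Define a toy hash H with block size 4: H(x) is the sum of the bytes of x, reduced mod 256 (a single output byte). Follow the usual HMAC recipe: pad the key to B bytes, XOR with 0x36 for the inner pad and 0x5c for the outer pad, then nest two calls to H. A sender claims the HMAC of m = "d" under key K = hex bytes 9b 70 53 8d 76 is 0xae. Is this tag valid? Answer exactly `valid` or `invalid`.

valid

Key hex bytes 9b 70 53 8d 76 is 5 bytes > B = 4, so hash it first: H(key) = 61, then zero-pad to 4 bytes: K' = 61 00 00 00.
K' ⊕ ipad = 57 36 36 36; K' ⊕ opad = 3d 5c 5c 5c.
Inner hash: sum = 87+54+54+54+100 = 349; mod 256 = 93 → 5d.
Outer hash (recomputed tag): sum = 61+92+92+92+93 = 430; mod 256 = 174 → ae.
Recomputed tag = ae; claimed = ae → match.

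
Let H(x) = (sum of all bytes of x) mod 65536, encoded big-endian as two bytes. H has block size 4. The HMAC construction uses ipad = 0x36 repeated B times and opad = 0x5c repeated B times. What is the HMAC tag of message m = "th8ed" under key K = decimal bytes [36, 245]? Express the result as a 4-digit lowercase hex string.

01fa

Key decimal bytes [36, 245] = 24 f5 is 2 bytes ≤ B = 4; zero-pad to 4 bytes: K' = 24 f5 00 00.
K' ⊕ ipad = 12 c3 36 36.  K' ⊕ opad = 78 a9 5c 5c.
Inner input = (K'⊕ipad) ∥ m = 12 c3 36 36 ∥ 74 68 38 65 64.
Inner hash: sum = 18+195+54+54+116+104+56+101+100 = 798 → 03 1e.
Outer input = (K'⊕opad) ∥ inner = 78 a9 5c 5c ∥ 03 1e.
Outer hash (tag): sum = 120+169+92+92+3+30 = 506 → 01 fa.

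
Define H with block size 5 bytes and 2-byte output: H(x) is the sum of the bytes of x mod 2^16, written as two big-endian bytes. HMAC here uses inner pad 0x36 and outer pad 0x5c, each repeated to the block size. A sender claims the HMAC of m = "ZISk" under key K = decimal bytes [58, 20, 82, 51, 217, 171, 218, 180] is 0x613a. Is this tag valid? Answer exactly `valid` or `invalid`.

invalid

Key decimal bytes [58, 20, 82, 51, 217, 171, 218, 180] = 3a 14 52 33 d9 ab da b4 is 8 bytes > B = 5, so hash it first: H(key) = 03 e5, then zero-pad to 5 bytes: K' = 03 e5 00 00 00.
K' ⊕ ipad = 35 d3 36 36 36; K' ⊕ opad = 5f b9 5c 5c 5c.
Inner hash: sum = 53+211+54+54+54+90+73+83+107 = 779 → 03 0b.
Outer hash (recomputed tag): sum = 95+185+92+92+92+3+11 = 570 → 02 3a.
Recomputed tag = 023a; claimed = 613a → mismatch.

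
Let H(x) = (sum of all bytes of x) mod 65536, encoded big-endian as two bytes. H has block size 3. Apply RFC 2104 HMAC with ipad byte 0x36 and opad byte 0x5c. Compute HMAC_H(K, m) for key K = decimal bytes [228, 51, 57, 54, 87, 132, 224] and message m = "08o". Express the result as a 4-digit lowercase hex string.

0192

Key decimal bytes [228, 51, 57, 54, 87, 132, 224] = e4 33 39 36 57 84 e0 is 7 bytes > B = 3, so hash it first: H(key) = 03 41, then zero-pad to 3 bytes: K' = 03 41 00.
K' ⊕ ipad = 35 77 36.  K' ⊕ opad = 5f 1d 5c.
Inner input = (K'⊕ipad) ∥ m = 35 77 36 ∥ 30 38 6f.
Inner hash: sum = 53+119+54+48+56+111 = 441 → 01 b9.
Outer input = (K'⊕opad) ∥ inner = 5f 1d 5c ∥ 01 b9.
Outer hash (tag): sum = 95+29+92+1+185 = 402 → 01 92.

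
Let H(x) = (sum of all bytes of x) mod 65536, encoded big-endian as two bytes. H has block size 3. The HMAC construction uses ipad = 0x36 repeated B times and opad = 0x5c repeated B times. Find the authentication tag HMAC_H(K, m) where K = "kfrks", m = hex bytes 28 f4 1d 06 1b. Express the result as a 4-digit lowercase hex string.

0213

Key "kfrks" = 6b 66 72 6b 73 is 5 bytes > B = 3, so hash it first: H(key) = 02 21, then zero-pad to 3 bytes: K' = 02 21 00.
K' ⊕ ipad = 34 17 36.  K' ⊕ opad = 5e 7d 5c.
Inner input = (K'⊕ipad) ∥ m = 34 17 36 ∥ 28 f4 1d 06 1b.
Inner hash: sum = 52+23+54+40+244+29+6+27 = 475 → 01 db.
Outer input = (K'⊕opad) ∥ inner = 5e 7d 5c ∥ 01 db.
Outer hash (tag): sum = 94+125+92+1+219 = 531 → 02 13.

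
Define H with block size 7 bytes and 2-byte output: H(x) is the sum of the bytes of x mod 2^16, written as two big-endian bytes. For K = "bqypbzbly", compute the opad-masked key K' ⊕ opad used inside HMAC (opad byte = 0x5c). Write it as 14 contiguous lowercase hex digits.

Key "bqypbzbly" = 62 71 79 70 62 7a 62 6c 79 is 9 bytes > B = 7, so hash it first: H(key) = 03 df, then zero-pad to 7 bytes: K' = 03 df 00 00 00 00 00.
XOR each byte with 0x5c: 03⊕5c=5f, df⊕5c=83, 00⊕5c=5c, 00⊕5c=5c, 00⊕5c=5c, 00⊕5c=5c, 00⊕5c=5c.

5f835c5c5c5c5c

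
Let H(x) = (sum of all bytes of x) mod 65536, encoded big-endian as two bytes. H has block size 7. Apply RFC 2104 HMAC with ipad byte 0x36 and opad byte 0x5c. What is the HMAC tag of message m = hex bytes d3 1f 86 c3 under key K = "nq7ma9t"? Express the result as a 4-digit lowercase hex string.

Key "nq7ma9t" = 6e 71 37 6d 61 39 74 is exactly B = 7 bytes: K' = 6e 71 37 6d 61 39 74.
K' ⊕ ipad = 58 47 01 5b 57 0f 42.  K' ⊕ opad = 32 2d 6b 31 3d 65 28.
Inner input = (K'⊕ipad) ∥ m = 58 47 01 5b 57 0f 42 ∥ d3 1f 86 c3.
Inner hash: sum = 88+71+1+91+87+15+66+211+31+134+195 = 990 → 03 de.
Outer input = (K'⊕opad) ∥ inner = 32 2d 6b 31 3d 65 28 ∥ 03 de.
Outer hash (tag): sum = 50+45+107+49+61+101+40+3+222 = 678 → 02 a6.

02a6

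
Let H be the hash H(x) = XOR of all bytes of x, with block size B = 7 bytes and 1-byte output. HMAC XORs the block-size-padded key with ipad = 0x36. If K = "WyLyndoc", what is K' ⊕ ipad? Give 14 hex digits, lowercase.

Key "WyLyndoc" = 57 79 4c 79 6e 64 6f 63 is 8 bytes > B = 7, so hash it first: H(key) = 1d, then zero-pad to 7 bytes: K' = 1d 00 00 00 00 00 00.
XOR each byte with 0x36: 1d⊕36=2b, 00⊕36=36, 00⊕36=36, 00⊕36=36, 00⊕36=36, 00⊕36=36, 00⊕36=36.

2b363636363636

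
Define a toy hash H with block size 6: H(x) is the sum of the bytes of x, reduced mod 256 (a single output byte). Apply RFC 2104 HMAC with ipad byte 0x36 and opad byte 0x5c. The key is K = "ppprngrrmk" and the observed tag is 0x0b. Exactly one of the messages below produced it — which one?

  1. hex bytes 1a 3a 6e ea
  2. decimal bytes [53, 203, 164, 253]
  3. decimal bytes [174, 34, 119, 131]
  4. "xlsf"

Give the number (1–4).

4

Key "ppprngrrmk" = 70 70 70 72 6e 67 72 72 6d 6b is 10 bytes > B = 6, so hash it first: H(key) = 53, then zero-pad to 6 bytes: K' = 53 00 00 00 00 00.
K' ⊕ ipad = 65 36 36 36 36 36; K' ⊕ opad = 0f 5c 5c 5c 5c 5c.
m1: inner = H(65 36 36 36 36 36 1a 3a 6e ea) = 1f; tag = H(0f 5c 5c 5c 5c 5c 1f) = fa
m2: inner = H(65 36 36 36 36 36 35 cb a4 fd) = 14; tag = H(0f 5c 5c 5c 5c 5c 14) = ef
m3: inner = H(65 36 36 36 36 36 ae 22 77 83) = 3d; tag = H(0f 5c 5c 5c 5c 5c 3d) = 18
m4: inner = H(65 36 36 36 36 36 78 6c 73 66) = 30; tag = H(0f 5c 5c 5c 5c 5c 30) = 0b ← matches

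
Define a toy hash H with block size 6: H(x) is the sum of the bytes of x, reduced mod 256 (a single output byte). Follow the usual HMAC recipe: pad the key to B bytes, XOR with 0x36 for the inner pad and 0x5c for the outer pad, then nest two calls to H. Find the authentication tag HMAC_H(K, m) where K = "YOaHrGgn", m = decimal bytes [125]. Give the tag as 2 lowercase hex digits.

c3

Key "YOaHrGgn" = 59 4f 61 48 72 47 67 6e is 8 bytes > B = 6, so hash it first: H(key) = df, then zero-pad to 6 bytes: K' = df 00 00 00 00 00.
K' ⊕ ipad = e9 36 36 36 36 36.  K' ⊕ opad = 83 5c 5c 5c 5c 5c.
Inner input = (K'⊕ipad) ∥ m = e9 36 36 36 36 36 ∥ 7d.
Inner hash: sum = 233+54+54+54+54+54+125 = 628; mod 256 = 116 → 74.
Outer input = (K'⊕opad) ∥ inner = 83 5c 5c 5c 5c 5c ∥ 74.
Outer hash (tag): sum = 131+92+92+92+92+92+116 = 707; mod 256 = 195 → c3.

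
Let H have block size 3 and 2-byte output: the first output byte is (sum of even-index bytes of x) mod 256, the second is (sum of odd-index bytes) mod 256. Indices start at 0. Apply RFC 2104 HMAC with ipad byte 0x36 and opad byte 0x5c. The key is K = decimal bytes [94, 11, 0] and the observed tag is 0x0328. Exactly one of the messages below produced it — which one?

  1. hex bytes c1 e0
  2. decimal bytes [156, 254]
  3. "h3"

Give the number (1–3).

Key decimal bytes [94, 11, 0] = 5e 0b 00 is exactly B = 3 bytes: K' = 5e 0b 00.
K' ⊕ ipad = 68 3d 36; K' ⊕ opad = 02 57 5c.
m1: inner = H(68 3d 36 c1 e0) = 7e fe; tag = H(02 57 5c 7e fe) = 5cd5
m2: inner = H(68 3d 36 9c fe) = 9c d9; tag = H(02 57 5c 9c d9) = 37f3
m3: inner = H(68 3d 36 68 33) = d1 a5; tag = H(02 57 5c d1 a5) = 0328 ← matches

3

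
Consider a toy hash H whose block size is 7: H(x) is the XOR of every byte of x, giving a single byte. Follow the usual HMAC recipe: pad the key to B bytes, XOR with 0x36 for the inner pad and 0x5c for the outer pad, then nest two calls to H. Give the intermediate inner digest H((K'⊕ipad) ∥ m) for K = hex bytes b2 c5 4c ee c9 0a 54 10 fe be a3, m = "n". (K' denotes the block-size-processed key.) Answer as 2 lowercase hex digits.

Key hex bytes b2 c5 4c ee c9 0a 54 10 fe be a3 is 11 bytes > B = 7, so hash it first: H(key) = b1, then zero-pad to 7 bytes: K' = b1 00 00 00 00 00 00.
K' ⊕ ipad = 87 36 36 36 36 36 36.
Inner input = 87 36 36 36 36 36 36 ∥ 6e.
Inner hash: XOR 87⊕36⊕36⊕36⊕36⊕36⊕36⊕6e = e9.

e9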